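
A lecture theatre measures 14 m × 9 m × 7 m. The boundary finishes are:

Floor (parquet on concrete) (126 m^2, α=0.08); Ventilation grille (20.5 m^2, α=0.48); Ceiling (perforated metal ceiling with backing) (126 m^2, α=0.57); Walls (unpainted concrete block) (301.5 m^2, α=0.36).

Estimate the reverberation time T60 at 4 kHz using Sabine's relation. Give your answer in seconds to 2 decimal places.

0.71 sec

Summing Sᵢαᵢ: 10.080 + 9.840 + 71.820 + 108.540 → A = 200.280 sabins.
V = 14·9·7 = 882 m³.
T = 0.161 V/A = 0.161·882/200.280 = 0.71 s.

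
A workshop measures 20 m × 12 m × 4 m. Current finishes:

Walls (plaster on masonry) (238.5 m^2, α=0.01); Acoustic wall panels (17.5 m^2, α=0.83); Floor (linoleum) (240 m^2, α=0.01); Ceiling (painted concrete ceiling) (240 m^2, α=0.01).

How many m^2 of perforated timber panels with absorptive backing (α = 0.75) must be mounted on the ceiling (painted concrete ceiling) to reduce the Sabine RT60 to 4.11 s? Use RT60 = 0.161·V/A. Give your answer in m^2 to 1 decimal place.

A₁ = Σ Sᵢαᵢ = 238.5·0.01 + 17.5·0.83 + 240·0.01 + 240·0.01 = 21.710 sabins.
Required A₂ = 0.161·960/4.11 = 37.606 sabins.
ΔA needed = 37.606 − 21.710 = 15.896 sabins.
Net gain per m^2: Δα = 0.75 − 0.01 = 0.74.
Panel area = 15.896 / 0.74 = 21.5 m^2.

21.5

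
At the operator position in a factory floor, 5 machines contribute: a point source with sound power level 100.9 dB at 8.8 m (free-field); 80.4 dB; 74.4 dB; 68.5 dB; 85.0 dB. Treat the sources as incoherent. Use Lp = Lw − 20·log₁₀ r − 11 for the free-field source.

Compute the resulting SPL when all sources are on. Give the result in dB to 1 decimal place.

86.7 dB

Source at 8.8 m: Lp = 100.9 − 20·log₁₀(8.8) − 11 = 71.0 dB.
Sum in the linear (power) domain: Σ 10^(Lᵢ/10) = 10^(71.0/10) + 10^(80.4/10) + 10^(74.4/10) + 10^(68.5/10) + 10^(85.0/10) = 4.731e+08.
L_total = 10·log₁₀(4.731e+08) = 86.7 dB.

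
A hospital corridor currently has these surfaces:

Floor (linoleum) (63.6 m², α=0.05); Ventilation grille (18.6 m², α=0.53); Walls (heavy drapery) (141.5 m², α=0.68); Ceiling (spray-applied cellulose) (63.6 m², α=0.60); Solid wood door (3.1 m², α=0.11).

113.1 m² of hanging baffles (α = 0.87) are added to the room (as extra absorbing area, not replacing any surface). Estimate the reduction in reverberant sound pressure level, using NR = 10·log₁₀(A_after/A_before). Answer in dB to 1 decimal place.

2.2 dB

Equivalent absorption area: A_before = 63.6×0.05 + 18.6×0.53 + 141.5×0.68 + 63.6×0.60 + 3.1×0.11 = 147.759 m².
Treatment contributes 113.1·0.87 = 98.397 sabins.
A_after = 147.759 + 98.397 = 246.156 sabins.
Reduction = 10 log₁₀(A_after/A_before) = 10 log₁₀(1.6659) = 2.2 dB.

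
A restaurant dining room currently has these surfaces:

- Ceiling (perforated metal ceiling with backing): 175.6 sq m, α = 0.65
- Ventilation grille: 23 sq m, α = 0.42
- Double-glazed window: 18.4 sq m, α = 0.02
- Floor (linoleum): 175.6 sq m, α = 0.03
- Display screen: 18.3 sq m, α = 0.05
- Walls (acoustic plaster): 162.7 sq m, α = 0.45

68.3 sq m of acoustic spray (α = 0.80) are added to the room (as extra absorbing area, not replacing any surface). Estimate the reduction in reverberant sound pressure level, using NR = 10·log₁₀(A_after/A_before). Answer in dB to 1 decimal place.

Equivalent absorption area: A_before = 175.6×0.65 + 23×0.42 + 18.4×0.02 + 175.6×0.03 + 18.3×0.05 + 162.7×0.45 = 203.566 sq m.
Treatment contributes 68.3·0.80 = 54.640 sabins.
A_after = 203.566 + 54.640 = 258.206 sabins.
NR = 10·log₁₀(258.206/203.566) = 1.0 dB.

1.0 dB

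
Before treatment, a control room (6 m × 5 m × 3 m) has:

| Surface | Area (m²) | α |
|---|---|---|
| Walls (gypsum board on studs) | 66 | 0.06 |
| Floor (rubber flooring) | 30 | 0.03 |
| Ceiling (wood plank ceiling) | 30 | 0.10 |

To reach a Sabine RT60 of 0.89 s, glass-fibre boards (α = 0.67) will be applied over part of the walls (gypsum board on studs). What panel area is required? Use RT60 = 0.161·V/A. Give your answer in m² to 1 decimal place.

Equivalent absorption area: A₁ = 66×0.06 + 30×0.03 + 30×0.10 = 7.860 m².
Required A₂ = 0.161·90/0.89 = 16.281 sabins.
Absorption to add: 16.281 − 7.860 = 8.421 sabins.
Net gain per m²: Δα = 0.67 − 0.06 = 0.61.
Panel area = 8.421 / 0.61 = 13.8 m².

13.8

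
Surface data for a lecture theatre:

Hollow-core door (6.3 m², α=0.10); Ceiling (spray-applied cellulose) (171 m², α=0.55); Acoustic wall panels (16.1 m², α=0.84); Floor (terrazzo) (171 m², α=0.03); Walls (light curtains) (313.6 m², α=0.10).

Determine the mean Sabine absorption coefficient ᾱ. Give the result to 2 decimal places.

S = Σ Sᵢ = 6.3 + 171 + 16.1 + 171 + 313.6 = 678.0 m².
Weighted sum Σ Sα = 144.694.
ᾱ = 144.694 / 678.0 = 0.21.

0.21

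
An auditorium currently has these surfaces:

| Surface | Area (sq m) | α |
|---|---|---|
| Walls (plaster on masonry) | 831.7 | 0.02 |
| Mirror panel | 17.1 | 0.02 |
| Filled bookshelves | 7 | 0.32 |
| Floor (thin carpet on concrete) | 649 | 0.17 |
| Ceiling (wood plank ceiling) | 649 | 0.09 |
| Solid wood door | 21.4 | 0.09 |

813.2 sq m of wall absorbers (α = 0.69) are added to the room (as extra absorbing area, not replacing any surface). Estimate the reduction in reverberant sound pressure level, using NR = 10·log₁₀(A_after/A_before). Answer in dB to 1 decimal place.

A_before = Σ Sᵢαᵢ = 831.7×0.02 + 17.1×0.02 + 7×0.32 + 649×0.17 + 649×0.09 + 21.4×0.09 = 189.882 sabins.
Added absorption = 813.2 × 0.69 = 561.108 sabins.
A_after = 189.882 + 561.108 = 750.990 sabins.
Reduction = 10 log₁₀(A_after/A_before) = 10 log₁₀(3.9550) = 6.0 dB.

6.0 dB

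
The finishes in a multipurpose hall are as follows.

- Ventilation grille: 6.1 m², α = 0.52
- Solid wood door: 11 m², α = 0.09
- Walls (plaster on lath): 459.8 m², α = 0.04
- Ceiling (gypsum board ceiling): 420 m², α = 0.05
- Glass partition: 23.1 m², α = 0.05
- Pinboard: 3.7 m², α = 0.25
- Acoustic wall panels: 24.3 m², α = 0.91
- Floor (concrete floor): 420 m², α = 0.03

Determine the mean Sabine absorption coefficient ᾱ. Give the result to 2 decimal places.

Total surface area S = 1368.0 m².
Weighted sum Σ Sα = 80.347.
ᾱ = 80.347 / 1368.0 = 0.06.

0.06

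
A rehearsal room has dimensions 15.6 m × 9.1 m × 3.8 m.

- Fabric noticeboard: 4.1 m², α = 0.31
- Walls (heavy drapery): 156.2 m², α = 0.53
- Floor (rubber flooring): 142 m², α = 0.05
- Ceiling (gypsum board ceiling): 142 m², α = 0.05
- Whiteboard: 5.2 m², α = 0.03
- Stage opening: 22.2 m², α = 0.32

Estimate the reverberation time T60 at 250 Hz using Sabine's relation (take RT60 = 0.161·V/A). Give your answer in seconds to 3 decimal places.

0.823 sec

Equivalent absorption area: A = 4.1*0.31 + 156.2*0.53 + 142*0.05 + 142*0.05 + 5.2*0.03 + 22.2*0.32 = 105.517 m².
Volume V = 15.6 × 9.1 × 3.8 = 539.448 m³.
Sabine: RT60 = 0.161 × 539.448 / 105.517 = 0.823 s.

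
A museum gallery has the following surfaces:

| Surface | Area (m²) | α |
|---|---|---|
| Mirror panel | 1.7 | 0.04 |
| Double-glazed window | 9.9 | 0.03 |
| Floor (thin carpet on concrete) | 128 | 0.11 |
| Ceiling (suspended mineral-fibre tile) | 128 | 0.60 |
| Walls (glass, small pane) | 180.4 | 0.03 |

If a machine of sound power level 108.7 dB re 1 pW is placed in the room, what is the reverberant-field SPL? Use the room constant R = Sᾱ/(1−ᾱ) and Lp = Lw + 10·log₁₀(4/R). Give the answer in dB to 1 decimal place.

93.8 dB

Σ(Sᵢαᵢ) = 1.7·0.04 + 9.9·0.03 + 128·0.11 + 128·0.60 + 180.4·0.03 = 96.657; total area S = 448.0 m².
ᾱ = 96.657/448.0 = 0.2158; R = Sᾱ/(1−ᾱ) = 96.657/(1−0.2158) = 123.256 m².
Lp = Lw + 10 log₁₀(4/R) = 108.7 -14.89 = 93.8 dB.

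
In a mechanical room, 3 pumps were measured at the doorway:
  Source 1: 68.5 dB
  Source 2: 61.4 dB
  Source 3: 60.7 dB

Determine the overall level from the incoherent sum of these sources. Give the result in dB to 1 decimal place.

Sum in the linear (power) domain: Σ 10^(Lᵢ/10) = 10^(68.5/10) + 10^(61.4/10) + 10^(60.7/10) = 9.635e+06.
Combined level = 10 log₁₀(9.635e+06) = 69.8 dB.

69.8 dB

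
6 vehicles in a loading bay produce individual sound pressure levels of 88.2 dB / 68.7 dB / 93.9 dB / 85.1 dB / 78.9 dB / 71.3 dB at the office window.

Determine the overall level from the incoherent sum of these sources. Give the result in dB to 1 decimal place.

95.5 dB

Converting to relative power and adding: 10^(88.2/10) + 10^(68.7/10) + 10^(93.9/10) + 10^(85.1/10) + 10^(78.9/10) + 10^(71.3/10) = 3.538e+09.
Combined level = 10 log₁₀(3.538e+09) = 95.5 dB.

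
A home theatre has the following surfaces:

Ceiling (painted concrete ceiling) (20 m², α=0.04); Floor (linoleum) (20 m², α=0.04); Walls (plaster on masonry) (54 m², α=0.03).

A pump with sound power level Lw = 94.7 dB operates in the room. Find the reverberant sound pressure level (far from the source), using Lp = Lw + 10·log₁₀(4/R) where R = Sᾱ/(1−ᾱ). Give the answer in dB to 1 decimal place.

A = 3.220 sabins; S = 94.0 m².
ᾱ = 0.0343, so room constant R = A/(1−ᾱ) = 3.334 m².
Lp = Lw + 10 log₁₀(4/R) = 94.7 +0.79 = 95.5 dB.

95.5 dB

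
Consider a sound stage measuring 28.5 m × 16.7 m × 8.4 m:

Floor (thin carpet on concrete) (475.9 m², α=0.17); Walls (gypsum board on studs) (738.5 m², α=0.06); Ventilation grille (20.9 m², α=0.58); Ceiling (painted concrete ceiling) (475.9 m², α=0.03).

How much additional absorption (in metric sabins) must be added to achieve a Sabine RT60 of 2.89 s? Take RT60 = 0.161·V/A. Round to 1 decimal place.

71.1 sabins

Equivalent absorption area: A₁ = 475.9×0.17 + 738.5×0.06 + 20.9×0.58 + 475.9×0.03 = 151.612 m².
Target A₂ = 0.161·3997.98/2.89 = 222.725 sabins (V = 3997.98 m³).
ΔA = A₂ − A₁ = 222.725 − 151.612 = 71.1 sabins.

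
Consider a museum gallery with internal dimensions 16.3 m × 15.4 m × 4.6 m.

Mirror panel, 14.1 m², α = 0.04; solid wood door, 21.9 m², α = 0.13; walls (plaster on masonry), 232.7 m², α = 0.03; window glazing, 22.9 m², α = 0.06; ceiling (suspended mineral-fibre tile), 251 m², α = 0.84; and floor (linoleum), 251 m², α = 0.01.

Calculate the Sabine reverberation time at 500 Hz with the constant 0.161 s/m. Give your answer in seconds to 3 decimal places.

0.826 s

Total absorption A = 14.1·0.04 + 21.9·0.13 + 232.7·0.03 + 22.9·0.06 + 251·0.84 + 251·0.01
  = 0.564 + 2.847 + 6.981 + 1.374 + 210.840 + 2.510 = 225.116 m² sabins.
Volume V = 16.3 × 15.4 × 4.6 = 1154.692 m³.
Sabine: RT60 = 0.161 × 1154.692 / 225.116 = 0.826 s.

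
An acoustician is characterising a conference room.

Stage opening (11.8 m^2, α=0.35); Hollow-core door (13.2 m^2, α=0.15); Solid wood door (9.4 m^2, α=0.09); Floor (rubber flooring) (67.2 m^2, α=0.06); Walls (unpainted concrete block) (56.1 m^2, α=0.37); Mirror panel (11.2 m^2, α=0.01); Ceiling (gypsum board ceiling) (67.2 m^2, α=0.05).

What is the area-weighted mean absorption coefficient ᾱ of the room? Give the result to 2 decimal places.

Total surface area S = 236.1 m^2.
Weighted sum Σ Sα = 35.217.
ᾱ = 35.217 / 236.1 = 0.15.

0.15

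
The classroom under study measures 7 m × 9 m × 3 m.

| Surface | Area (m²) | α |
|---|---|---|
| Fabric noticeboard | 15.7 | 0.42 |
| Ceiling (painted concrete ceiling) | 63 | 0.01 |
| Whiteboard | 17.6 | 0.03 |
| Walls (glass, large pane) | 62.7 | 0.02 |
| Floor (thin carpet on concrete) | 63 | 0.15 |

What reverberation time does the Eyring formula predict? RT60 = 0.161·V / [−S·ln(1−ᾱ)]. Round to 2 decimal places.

S = Σ Sᵢ = 222.0 m².
Σ(Sᵢαᵢ) = 15.7·0.42 + 63·0.01 + 17.6·0.03 + 62.7·0.02 + 63·0.15 = 18.456.
ᾱ = 18.456 / 222.0 = 0.0831.
−S·ln(1−ᾱ) = −222.0 × ln(1 − 0.0831) = 19.260.
V = 7 × 9 × 3 = 189 m³.
RT60 = 0.161 × 189 / 19.260 = 1.58 s.

1.58 sec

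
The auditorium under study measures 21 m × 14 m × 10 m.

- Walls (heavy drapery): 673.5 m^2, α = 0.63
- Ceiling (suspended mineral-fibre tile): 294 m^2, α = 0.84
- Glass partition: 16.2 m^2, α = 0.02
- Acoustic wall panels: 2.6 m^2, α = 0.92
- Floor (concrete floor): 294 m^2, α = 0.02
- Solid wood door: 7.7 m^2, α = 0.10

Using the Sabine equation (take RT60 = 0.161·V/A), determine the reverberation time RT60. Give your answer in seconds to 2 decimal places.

0.70 s

A = Σ Sᵢαᵢ = 673.5·0.63 + 294·0.84 + 16.2·0.02 + 2.6·0.92 + 294·0.02 + 7.7·0.10 = 680.631 sabins.
Volume V = 21 × 14 × 10 = 2940 m³.
RT60 = 0.161 · V / A = 0.161 × 2940 / 680.631 = 0.70 s.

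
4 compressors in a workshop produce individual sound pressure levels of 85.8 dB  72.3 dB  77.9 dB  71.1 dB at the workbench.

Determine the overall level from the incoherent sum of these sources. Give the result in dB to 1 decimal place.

86.7 dB

Converting to relative power and adding: 10^(85.8/10) + 10^(72.3/10) + 10^(77.9/10) + 10^(71.1/10) = 4.717e+08.
Combined level = 10 log₁₀(4.717e+08) = 86.7 dB.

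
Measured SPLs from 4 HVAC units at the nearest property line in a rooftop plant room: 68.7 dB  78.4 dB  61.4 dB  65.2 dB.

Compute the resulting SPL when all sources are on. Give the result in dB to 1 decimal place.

Sum in the linear (power) domain: Σ 10^(Lᵢ/10) = 10^(68.7/10) + 10^(78.4/10) + 10^(61.4/10) + 10^(65.2/10) = 8.129e+07.
L_total = 10·log₁₀(8.129e+07) = 79.1 dB.

79.1 dB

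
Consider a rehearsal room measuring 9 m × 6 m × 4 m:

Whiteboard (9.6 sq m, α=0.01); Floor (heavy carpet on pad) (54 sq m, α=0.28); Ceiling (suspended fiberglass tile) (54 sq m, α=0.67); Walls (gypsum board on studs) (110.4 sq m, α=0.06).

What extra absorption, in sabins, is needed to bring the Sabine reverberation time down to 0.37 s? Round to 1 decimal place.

36.0 sabins

Summing Sᵢαᵢ: 0.096 + 15.120 + 36.180 + 6.624 → A₁ = 58.020 sabins.
V = 216 m³. Required absorption A₂ = 0.161 × 216 / 0.37 = 93.989 sabins.
ΔA = A₂ − A₁ = 93.989 − 58.020 = 36.0 sabins.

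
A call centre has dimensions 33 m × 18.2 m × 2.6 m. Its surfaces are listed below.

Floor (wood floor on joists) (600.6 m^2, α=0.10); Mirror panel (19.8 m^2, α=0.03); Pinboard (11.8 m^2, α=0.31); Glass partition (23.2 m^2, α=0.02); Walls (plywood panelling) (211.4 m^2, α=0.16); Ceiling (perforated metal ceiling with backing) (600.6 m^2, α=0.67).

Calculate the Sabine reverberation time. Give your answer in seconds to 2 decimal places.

Equivalent absorption area: A = 600.6*0.10 + 19.8*0.03 + 11.8*0.31 + 23.2*0.02 + 211.4*0.16 + 600.6*0.67 = 501.002 m^2.
V = 33·18.2·2.6 = 1561.56 m³.
Sabine: RT60 = 0.161 × 1561.56 / 501.002 = 0.50 s.

0.50 s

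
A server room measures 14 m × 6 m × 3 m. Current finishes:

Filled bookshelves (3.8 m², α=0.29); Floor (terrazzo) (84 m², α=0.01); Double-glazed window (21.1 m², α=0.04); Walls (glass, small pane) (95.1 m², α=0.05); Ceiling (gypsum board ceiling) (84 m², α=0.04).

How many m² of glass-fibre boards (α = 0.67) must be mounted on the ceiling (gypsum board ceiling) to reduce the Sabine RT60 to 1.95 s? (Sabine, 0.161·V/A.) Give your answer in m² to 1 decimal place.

15.7

Equivalent absorption area: A₁ = 3.8*0.29 + 84*0.01 + 21.1*0.04 + 95.1*0.05 + 84*0.04 = 10.901 m².
Required A₂ = 0.161·252/1.95 = 20.806 sabins.
ΔA needed = 20.806 − 10.901 = 9.905 sabins.
Each m² of panel replacing the ceiling (gypsum board ceiling) adds (0.67 − 0.04) = 0.63 sabins.
Area = ΔA/Δα = 9.905/0.63 = 15.7 m².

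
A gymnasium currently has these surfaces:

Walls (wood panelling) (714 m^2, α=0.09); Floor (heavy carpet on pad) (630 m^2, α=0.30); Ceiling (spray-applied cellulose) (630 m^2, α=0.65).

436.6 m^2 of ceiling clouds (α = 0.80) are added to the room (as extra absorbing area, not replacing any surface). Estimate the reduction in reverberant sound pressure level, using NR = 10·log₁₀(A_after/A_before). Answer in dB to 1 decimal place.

1.8 dB

Summing Sᵢαᵢ: 64.260 + 189.000 + 409.500 → A_before = 662.760 sabins.
Added absorption = 436.6 × 0.80 = 349.280 sabins.
A_after = 662.760 + 349.280 = 1012.040 sabins.
NR = 10·log₁₀(1012.040/662.760) = 1.8 dB.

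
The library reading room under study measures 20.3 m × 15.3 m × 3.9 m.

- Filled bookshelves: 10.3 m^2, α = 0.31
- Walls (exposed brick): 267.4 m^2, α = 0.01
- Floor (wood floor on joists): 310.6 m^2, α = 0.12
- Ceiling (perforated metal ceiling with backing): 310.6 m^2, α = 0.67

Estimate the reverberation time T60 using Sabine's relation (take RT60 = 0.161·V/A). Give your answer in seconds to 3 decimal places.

A = Σ Sᵢαᵢ = 10.3×0.31 + 267.4×0.01 + 310.6×0.12 + 310.6×0.67 = 251.241 sabins.
Room volume: 1211.301 m³.
RT60 = 0.161 · V / A = 0.161 × 1211.301 / 251.241 = 0.776 s.

0.776 sec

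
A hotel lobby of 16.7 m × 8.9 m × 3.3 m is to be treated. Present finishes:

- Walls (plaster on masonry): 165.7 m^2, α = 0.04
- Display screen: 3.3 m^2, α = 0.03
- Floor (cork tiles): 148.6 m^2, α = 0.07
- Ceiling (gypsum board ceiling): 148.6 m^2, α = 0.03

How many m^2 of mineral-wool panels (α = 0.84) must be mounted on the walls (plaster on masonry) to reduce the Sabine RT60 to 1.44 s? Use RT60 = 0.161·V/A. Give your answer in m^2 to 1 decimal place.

41.6

Summing Sᵢαᵢ: 6.628 + 0.099 + 10.402 + 4.458 → A₁ = 21.587 sabins.
Required A₂ = 0.161·490.479/1.44 = 54.838 sabins.
ΔA needed = 54.838 − 21.587 = 33.251 sabins.
Net gain per m^2: Δα = 0.84 − 0.04 = 0.80.
Panel area = 33.251 / 0.80 = 41.6 m^2.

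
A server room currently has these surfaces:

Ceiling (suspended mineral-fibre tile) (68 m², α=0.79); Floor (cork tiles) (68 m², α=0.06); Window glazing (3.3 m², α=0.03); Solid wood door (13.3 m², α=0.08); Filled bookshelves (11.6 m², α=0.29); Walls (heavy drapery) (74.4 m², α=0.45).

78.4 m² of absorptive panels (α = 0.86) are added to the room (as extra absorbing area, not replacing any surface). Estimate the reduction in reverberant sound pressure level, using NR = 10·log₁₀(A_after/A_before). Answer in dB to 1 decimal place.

2.3 dB

Summing Sᵢαᵢ: 53.720 + 4.080 + 0.099 + 1.064 + 3.364 + 33.480 → A_before = 95.807 sabins.
Added absorption = 78.4 × 0.86 = 67.424 sabins.
New total A_after = 163.231 sabins.
NR = 10·log₁₀(163.231/95.807) = 2.3 dB.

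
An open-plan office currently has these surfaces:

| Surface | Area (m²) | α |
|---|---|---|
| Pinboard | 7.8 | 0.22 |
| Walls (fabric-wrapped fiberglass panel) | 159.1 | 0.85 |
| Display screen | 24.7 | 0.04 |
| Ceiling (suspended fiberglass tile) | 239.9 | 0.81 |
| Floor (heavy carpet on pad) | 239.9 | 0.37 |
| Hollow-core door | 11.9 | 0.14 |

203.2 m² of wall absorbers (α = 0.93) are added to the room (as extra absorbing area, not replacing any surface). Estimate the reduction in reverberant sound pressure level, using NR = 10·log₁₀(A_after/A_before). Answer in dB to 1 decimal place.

Summing Sᵢαᵢ: 1.716 + 135.235 + 0.988 + 194.319 + 88.763 + 1.666 → A_before = 422.687 sabins.
Added absorption = 203.2 × 0.93 = 188.976 sabins.
A_after = 422.687 + 188.976 = 611.663 sabins.
NR = 10·log₁₀(611.663/422.687) = 1.6 dB.

1.6 dB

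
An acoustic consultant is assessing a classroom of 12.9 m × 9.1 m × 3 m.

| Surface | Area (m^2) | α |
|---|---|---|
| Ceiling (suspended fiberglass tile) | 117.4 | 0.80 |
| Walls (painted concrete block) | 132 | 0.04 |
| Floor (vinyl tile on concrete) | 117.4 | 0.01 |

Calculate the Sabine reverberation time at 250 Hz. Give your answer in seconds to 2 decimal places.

Total absorption A = 117.4×0.80 + 132×0.04 + 117.4×0.01
  = 93.920 + 5.280 + 1.174 = 100.374 m^2 sabins.
V = 12.9·9.1·3 = 352.17 m³.
Sabine: RT60 = 0.161 × 352.17 / 100.374 = 0.56 s.

0.56 sec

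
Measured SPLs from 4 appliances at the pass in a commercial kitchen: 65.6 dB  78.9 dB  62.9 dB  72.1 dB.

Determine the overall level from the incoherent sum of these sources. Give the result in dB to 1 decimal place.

Σ 10^(Lᵢ/10) = 9.942e+07.
Back to dB: 10·log₁₀ Σ = 80.0 dB.

80.0 dB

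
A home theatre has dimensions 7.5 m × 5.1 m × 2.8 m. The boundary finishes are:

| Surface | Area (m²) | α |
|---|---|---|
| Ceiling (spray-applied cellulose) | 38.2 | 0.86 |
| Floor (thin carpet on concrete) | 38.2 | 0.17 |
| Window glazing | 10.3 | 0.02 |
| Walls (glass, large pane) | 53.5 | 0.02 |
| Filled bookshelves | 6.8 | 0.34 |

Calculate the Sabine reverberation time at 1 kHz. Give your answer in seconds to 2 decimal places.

0.40 sec

Total absorption A = 38.2×0.86 + 38.2×0.17 + 10.3×0.02 + 53.5×0.02 + 6.8×0.34
  = 32.852 + 6.494 + 0.206 + 1.070 + 2.312 = 42.934 m² sabins.
Room volume: 107.1 m³.
T = 0.161 V/A = 0.161·107.1/42.934 = 0.40 s.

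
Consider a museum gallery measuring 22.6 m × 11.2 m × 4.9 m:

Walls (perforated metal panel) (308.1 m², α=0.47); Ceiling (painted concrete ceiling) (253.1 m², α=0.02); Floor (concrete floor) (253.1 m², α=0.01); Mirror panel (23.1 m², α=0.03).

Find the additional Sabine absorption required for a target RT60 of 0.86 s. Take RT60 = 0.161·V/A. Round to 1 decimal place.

79.1 sabins

Summing Sᵢαᵢ: 144.807 + 5.062 + 2.531 + 0.693 → A₁ = 153.093 sabins.
For T = 0.86 s, need A₂ = 0.161·V/T = 0.161·1240.288/0.86 = 232.193 sabins.
Shortfall: 232.193 − 153.093 = 79.1 sabins.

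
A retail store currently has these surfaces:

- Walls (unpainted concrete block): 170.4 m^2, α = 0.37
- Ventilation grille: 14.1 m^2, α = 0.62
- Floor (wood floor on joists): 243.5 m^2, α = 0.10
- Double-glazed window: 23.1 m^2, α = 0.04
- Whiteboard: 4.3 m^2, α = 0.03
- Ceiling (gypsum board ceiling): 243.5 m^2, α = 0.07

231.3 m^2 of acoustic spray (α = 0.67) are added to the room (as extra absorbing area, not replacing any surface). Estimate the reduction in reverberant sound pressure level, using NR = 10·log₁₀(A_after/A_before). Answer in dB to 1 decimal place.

3.7 dB

A_before = Σ Sᵢαᵢ = 170.4×0.37 + 14.1×0.62 + 243.5×0.10 + 23.1×0.04 + 4.3×0.03 + 243.5×0.07 = 114.238 sabins.
Added absorption = 231.3 × 0.67 = 154.971 sabins.
A_after = 114.238 + 154.971 = 269.209 sabins.
NR = 10·log₁₀(269.209/114.238) = 3.7 dB.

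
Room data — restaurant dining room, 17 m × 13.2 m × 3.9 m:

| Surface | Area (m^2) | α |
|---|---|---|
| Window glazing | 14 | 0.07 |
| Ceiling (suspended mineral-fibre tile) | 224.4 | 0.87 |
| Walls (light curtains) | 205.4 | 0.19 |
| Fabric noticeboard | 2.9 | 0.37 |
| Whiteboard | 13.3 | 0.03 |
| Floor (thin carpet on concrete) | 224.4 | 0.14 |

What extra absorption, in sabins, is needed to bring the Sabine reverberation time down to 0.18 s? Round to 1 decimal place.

A₁ = Σ Sᵢαᵢ = 14×0.07 + 224.4×0.87 + 205.4×0.19 + 2.9×0.37 + 13.3×0.03 + 224.4×0.14 = 268.122 sabins.
For T = 0.18 s, need A₂ = 0.161·V/T = 0.161·875.16/0.18 = 782.782 sabins.
Shortfall: 782.782 − 268.122 = 514.7 sabins.

514.7 sabins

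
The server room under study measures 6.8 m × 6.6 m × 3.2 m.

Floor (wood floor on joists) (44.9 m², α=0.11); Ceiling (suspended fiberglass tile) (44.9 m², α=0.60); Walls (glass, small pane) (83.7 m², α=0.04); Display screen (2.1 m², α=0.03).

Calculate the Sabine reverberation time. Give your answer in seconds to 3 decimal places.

0.655 s

Total absorption A = 44.9×0.11 + 44.9×0.60 + 83.7×0.04 + 2.1×0.03
  = 4.939 + 26.940 + 3.348 + 0.063 = 35.290 m² sabins.
Room volume: 143.616 m³.
Sabine: RT60 = 0.161 × 143.616 / 35.290 = 0.655 s.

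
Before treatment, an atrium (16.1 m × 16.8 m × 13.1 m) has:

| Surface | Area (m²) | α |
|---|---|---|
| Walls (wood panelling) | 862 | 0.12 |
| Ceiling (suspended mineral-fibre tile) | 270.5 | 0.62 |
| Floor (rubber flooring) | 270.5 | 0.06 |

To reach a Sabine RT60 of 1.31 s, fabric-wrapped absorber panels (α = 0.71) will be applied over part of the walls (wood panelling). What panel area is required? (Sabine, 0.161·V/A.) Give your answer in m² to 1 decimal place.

251.0

Summing Sᵢαᵢ: 103.440 + 167.710 + 16.230 → A₁ = 287.380 sabins.
V = 3543.288 m³. Target absorption A₂ = 0.161 × 3543.288 / 1.31 = 435.473 sabins.
ΔA needed = 435.473 − 287.380 = 148.093 sabins.
Net gain per m²: Δα = 0.71 − 0.12 = 0.59.
Panel area = 148.093 / 0.59 = 251.0 m².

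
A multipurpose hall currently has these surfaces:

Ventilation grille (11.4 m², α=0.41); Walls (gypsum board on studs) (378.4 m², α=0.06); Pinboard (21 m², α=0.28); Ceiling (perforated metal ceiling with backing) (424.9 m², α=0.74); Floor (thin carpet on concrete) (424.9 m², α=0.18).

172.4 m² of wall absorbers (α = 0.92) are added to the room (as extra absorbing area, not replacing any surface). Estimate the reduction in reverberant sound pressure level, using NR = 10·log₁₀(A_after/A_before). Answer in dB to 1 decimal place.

Summing Sᵢαᵢ: 4.674 + 22.704 + 5.880 + 314.426 + 76.482 → A_before = 424.166 sabins.
Treatment contributes 172.4·0.92 = 158.608 sabins.
A_after = 424.166 + 158.608 = 582.774 sabins.
Reduction = 10 log₁₀(A_after/A_before) = 10 log₁₀(1.3739) = 1.4 dB.

1.4 dB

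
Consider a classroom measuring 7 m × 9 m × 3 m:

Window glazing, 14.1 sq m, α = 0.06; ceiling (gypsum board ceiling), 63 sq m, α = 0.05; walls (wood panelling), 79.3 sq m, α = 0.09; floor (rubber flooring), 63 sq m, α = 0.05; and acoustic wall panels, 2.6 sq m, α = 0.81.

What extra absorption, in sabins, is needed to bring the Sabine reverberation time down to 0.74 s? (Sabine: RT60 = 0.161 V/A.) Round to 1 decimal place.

Summing Sᵢαᵢ: 0.846 + 3.150 + 7.137 + 3.150 + 2.106 → A₁ = 16.389 sabins.
For T = 0.74 s, need A₂ = 0.161·V/T = 0.161·189/0.74 = 41.120 sabins.
ΔA = A₂ − A₁ = 41.120 − 16.389 = 24.7 sabins.

24.7 sabins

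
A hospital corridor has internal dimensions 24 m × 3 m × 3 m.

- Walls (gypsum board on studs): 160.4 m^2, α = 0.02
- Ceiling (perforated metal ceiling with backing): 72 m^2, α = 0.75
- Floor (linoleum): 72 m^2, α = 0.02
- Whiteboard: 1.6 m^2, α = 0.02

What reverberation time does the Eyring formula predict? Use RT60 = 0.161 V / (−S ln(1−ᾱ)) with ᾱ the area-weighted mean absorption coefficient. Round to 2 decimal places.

S = Σ Sᵢ = 306.0 m^2.
Σ(Sᵢαᵢ) = 160.4·0.02 + 72·0.75 + 72·0.02 + 1.6·0.02 = 58.680.
Mean coefficient ᾱ = A/S = 0.1918.
−S·ln(1−ᾱ) = −306.0 × ln(1 − 0.1918) = 65.161.
V = 24 × 3 × 3 = 216 m³.
T = 0.161·V/[−S·ln(1−ᾱ)] = 0.161·216/65.161 = 0.53 s.

0.53 seconds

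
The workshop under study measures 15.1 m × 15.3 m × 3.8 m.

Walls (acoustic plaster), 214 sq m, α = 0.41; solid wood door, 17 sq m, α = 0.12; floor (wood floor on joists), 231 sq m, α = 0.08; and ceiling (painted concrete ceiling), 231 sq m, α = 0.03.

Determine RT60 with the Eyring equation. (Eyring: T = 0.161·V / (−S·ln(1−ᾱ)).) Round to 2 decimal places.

1.12 s

S = Σ Sᵢ = 693.0 sq m.
Σ(Sᵢαᵢ) = 214·0.41 + 17·0.12 + 231·0.08 + 231·0.03 = 115.190.
Mean coefficient ᾱ = A/S = 0.1662.
−S·ln(1−ᾱ) = −693.0 × ln(1 − 0.1662) = 125.961.
V = 15.1 × 15.3 × 3.8 = 877.914 m³.
T = 0.161·V/[−S·ln(1−ᾱ)] = 0.161·877.914/125.961 = 1.12 s.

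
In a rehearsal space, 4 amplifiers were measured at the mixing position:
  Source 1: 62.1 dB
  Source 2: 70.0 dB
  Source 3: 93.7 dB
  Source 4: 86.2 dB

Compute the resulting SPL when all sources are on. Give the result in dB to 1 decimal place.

Σ 10^(Lᵢ/10) = 2.773e+09.
Back to dB: 10·log₁₀ Σ = 94.4 dB.

94.4 dB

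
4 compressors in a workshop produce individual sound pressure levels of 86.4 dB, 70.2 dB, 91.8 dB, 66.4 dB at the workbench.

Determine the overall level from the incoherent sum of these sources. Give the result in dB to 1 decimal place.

Sum in the linear (power) domain: Σ 10^(Lᵢ/10) = 10^(86.4/10) + 10^(70.2/10) + 10^(91.8/10) + 10^(66.4/10) = 1.965e+09.
Combined level = 10 log₁₀(1.965e+09) = 92.9 dB.

92.9 dB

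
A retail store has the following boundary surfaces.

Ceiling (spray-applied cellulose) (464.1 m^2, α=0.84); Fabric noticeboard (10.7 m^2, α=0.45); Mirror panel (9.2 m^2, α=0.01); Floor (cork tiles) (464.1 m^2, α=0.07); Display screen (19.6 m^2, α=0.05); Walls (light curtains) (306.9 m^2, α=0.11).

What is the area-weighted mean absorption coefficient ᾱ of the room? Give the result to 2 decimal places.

Total surface area S = 1274.6 m^2.
Weighted sum Σ Sα = 461.977.
ᾱ = A/S = 0.36.

0.36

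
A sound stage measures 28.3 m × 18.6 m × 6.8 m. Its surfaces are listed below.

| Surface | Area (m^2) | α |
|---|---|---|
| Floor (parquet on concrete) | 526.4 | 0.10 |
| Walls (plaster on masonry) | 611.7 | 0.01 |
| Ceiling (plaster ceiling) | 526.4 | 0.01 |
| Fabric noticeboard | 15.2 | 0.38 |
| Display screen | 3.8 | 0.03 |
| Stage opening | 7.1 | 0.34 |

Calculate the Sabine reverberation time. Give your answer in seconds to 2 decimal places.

7.97 seconds

Summing Sᵢαᵢ: 52.640 + 6.117 + 5.264 + 5.776 + 0.114 + 2.414 → A = 72.325 sabins.
V = 28.3·18.6·6.8 = 3579.384 m³.
RT60 = 0.161 · V / A = 0.161 × 3579.384 / 72.325 = 7.97 s.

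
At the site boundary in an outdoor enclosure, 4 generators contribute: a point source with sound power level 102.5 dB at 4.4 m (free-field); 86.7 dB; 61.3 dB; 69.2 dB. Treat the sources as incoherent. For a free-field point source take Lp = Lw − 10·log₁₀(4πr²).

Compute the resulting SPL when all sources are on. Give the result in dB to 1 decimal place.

Source at 4.4 m: Lp = 102.5 − 10·log₁₀(4π·4.4²) = 102.5 − 10·log₁₀(243.285) = 78.6 dB.
Sum in the linear (power) domain: Σ 10^(Lᵢ/10) = 10^(78.6/10) + 10^(86.7/10) + 10^(61.3/10) + 10^(69.2/10) = 5.498e+08.
L_total = 10·log₁₀(5.498e+08) = 87.4 dB.

87.4 dB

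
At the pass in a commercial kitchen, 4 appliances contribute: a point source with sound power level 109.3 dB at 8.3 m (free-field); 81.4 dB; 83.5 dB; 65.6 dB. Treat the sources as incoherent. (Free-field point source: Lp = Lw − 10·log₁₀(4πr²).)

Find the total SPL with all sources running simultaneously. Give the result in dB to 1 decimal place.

86.7 dB

Source at 8.3 m: Lp = 109.3 − 10·log₁₀(4π·8.3²) = 109.3 − 10·log₁₀(865.697) = 79.9 dB.
Converting to relative power and adding: 10^(79.9/10) + 10^(81.4/10) + 10^(83.5/10) + 10^(65.6/10) = 4.633e+08.
Combined level = 10 log₁₀(4.633e+08) = 86.7 dB.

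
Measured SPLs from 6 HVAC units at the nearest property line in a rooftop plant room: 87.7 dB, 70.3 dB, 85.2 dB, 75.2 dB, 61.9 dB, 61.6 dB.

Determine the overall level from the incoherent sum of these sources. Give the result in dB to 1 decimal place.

Sum in the linear (power) domain: Σ 10^(Lᵢ/10) = 10^(87.7/10) + 10^(70.3/10) + 10^(85.2/10) + 10^(75.2/10) + 10^(61.9/10) + 10^(61.6/10) = 9.668e+08.
Combined level = 10 log₁₀(9.668e+08) = 89.9 dB.

89.9 dB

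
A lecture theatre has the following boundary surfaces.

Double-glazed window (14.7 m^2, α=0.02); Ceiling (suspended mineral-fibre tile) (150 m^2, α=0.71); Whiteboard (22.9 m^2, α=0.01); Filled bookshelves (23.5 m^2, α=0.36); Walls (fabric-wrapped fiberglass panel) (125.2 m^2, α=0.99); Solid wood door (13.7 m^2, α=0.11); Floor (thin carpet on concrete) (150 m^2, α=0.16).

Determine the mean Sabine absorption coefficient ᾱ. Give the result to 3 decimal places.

S = Σ Sᵢ = 14.7 + 150 + 22.9 + 23.5 + 125.2 + 13.7 + 150 = 500.0 m^2.
Σ(Sᵢαᵢ) = 14.7*0.02 + 150*0.71 + 22.9*0.01 + 23.5*0.36 + 125.2*0.99 + 13.7*0.11 + 150*0.16 = 264.938.
ᾱ = 264.938 / 500.0 = 0.530.

0.530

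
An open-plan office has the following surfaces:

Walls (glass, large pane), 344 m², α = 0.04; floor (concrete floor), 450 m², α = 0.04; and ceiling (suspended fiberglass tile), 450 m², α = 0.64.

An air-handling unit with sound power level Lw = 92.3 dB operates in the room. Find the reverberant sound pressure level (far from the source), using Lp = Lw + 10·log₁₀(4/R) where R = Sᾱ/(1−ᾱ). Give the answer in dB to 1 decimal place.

72.0 dB

Σ(Sᵢαᵢ) = 344·0.04 + 450·0.04 + 450·0.64 = 319.760; total area S = 1244.0 m².
ᾱ = 0.2570, so room constant R = A/(1−ᾱ) = 430.363 m².
Lp = Lw + 10 log₁₀(4/R) = 92.3 -20.32 = 72.0 dB.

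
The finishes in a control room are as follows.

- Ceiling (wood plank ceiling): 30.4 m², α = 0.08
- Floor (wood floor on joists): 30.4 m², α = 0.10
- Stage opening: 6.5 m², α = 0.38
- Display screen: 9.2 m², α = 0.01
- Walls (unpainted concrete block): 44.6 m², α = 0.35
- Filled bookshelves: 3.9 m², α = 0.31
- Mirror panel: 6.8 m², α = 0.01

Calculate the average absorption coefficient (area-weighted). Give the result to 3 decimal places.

Total surface area S = 131.8 m².
Σ(Sᵢαᵢ) = 30.4·0.08 + 30.4·0.10 + 6.5·0.38 + 9.2·0.01 + 44.6·0.35 + 3.9·0.31 + 6.8·0.01 = 24.921.
ᾱ = A/S = 0.189.

0.189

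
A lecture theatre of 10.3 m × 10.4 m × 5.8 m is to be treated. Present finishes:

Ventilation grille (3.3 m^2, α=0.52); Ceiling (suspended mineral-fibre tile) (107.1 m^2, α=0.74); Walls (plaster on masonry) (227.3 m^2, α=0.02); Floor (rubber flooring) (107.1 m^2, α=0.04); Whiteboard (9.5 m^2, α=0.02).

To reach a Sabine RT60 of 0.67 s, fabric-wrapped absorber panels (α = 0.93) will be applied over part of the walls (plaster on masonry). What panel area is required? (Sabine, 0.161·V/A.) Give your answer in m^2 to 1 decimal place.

Equivalent absorption area: A₁ = 3.3*0.52 + 107.1*0.74 + 227.3*0.02 + 107.1*0.04 + 9.5*0.02 = 89.990 m^2.
Required A₂ = 0.161·621.296/0.67 = 149.297 sabins.
Absorption to add: 149.297 − 89.990 = 59.307 sabins.
Each m^2 of panel replacing the walls (plaster on masonry) adds (0.93 − 0.02) = 0.91 sabins.
Panel area = 59.307 / 0.91 = 65.2 m^2.

65.2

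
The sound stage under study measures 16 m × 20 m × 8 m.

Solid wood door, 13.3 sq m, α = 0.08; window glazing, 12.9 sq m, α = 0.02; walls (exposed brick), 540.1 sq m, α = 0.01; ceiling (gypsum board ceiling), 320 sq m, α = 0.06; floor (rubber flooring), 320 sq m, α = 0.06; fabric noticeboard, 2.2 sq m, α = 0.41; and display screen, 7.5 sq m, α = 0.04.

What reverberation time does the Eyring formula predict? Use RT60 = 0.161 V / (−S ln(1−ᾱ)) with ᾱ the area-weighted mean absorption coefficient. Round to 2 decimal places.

S = Σ Sᵢ = 1216.0 sq m.
Σ(Sᵢαᵢ) = 13.3×0.08 + 12.9×0.02 + 540.1×0.01 + 320×0.06 + 320×0.06 + 2.2×0.41 + 7.5×0.04 = 46.325.
Mean coefficient ᾱ = A/S = 0.0381.
Eyring denominator: −S ln(1−ᾱ) = 47.235.
V = 16 × 20 × 8 = 2560 m³.
T = 0.161·V/[−S·ln(1−ᾱ)] = 0.161·2560/47.235 = 8.73 s.

8.73 s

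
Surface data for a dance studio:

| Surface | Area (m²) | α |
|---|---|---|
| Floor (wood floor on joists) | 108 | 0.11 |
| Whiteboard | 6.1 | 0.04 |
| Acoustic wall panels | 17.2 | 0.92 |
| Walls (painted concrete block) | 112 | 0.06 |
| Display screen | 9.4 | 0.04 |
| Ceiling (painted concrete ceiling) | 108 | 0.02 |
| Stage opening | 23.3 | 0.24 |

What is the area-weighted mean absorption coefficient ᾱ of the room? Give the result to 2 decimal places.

0.11

S = Σ Sᵢ = 108 + 6.1 + 17.2 + 112 + 9.4 + 108 + 23.3 = 384.0 m².
A = 108·0.11 + 6.1·0.04 + 17.2·0.92 + 112·0.06 + 9.4·0.04 + 108·0.02 + 23.3·0.24 = 42.796 sabins.
ᾱ = 42.796 / 384.0 = 0.11.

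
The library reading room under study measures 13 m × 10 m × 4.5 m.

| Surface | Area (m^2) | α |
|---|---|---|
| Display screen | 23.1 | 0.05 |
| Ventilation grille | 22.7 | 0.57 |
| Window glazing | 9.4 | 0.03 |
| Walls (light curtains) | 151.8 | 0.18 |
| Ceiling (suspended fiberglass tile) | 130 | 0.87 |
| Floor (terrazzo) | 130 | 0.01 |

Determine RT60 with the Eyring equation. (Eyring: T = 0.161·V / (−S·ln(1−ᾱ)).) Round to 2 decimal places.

S = Σ Sᵢ = 467.0 m^2.
Absorption A = 23.1×0.05 + 22.7×0.57 + 9.4×0.03 + 151.8×0.18 + 130×0.87 + 130×0.01 = 156.100 sabins.
Mean coefficient ᾱ = A/S = 0.3343.
−S·ln(1−ᾱ) = −467.0 × ln(1 − 0.3343) = 190.030.
V = 13 × 10 × 4.5 = 585 m³.
T = 0.161·V/[−S·ln(1−ᾱ)] = 0.161·585/190.030 = 0.50 s.

0.50 sec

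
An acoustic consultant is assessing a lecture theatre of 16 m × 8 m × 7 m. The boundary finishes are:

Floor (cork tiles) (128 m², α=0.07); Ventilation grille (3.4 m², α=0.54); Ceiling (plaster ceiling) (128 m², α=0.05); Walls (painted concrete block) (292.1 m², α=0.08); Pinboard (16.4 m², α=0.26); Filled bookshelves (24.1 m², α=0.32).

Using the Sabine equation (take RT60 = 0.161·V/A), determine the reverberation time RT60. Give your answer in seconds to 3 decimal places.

2.746 seconds

A = Σ Sᵢαᵢ = 128·0.07 + 3.4·0.54 + 128·0.05 + 292.1·0.08 + 16.4·0.26 + 24.1·0.32 = 52.540 sabins.
Volume V = 16 × 8 × 7 = 896 m³.
RT60 = 0.161 · V / A = 0.161 × 896 / 52.540 = 2.746 s.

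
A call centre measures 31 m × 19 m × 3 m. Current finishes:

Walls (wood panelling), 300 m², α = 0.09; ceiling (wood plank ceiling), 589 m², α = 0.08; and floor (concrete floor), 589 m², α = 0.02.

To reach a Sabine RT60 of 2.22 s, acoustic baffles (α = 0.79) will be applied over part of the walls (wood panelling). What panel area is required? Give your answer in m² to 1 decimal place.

60.4

Equivalent absorption area: A₁ = 300×0.09 + 589×0.08 + 589×0.02 = 85.900 m².
V = 1767 m³. Target absorption A₂ = 0.161 × 1767 / 2.22 = 128.147 sabins.
Absorption to add: 128.147 − 85.900 = 42.247 sabins.
Each m² of panel replacing the walls (wood panelling) adds (0.79 − 0.09) = 0.70 sabins.
Area = ΔA/Δα = 42.247/0.70 = 60.4 m².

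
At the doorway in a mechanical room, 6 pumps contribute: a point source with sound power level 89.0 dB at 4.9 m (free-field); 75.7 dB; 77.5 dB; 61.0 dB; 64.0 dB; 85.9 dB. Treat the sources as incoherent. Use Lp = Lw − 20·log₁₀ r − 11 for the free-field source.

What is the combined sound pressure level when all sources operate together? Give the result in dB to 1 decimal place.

86.9 dB

Source at 4.9 m: Lp = 89.0 − 20·log₁₀(4.9) − 11 = 64.2 dB.
Converting to relative power and adding: 10^(64.2/10) + 10^(75.7/10) + 10^(77.5/10) + 10^(61.0/10) + 10^(64.0/10) + 10^(85.9/10) = 4.888e+08.
Back to dB: 10·log₁₀ Σ = 86.9 dB.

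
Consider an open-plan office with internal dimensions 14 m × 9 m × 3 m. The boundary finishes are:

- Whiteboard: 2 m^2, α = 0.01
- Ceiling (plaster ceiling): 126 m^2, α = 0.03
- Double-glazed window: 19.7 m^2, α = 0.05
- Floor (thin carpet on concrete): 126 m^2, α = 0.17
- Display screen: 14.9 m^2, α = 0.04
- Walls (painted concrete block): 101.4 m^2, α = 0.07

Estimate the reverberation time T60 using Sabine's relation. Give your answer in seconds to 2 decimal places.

1.80 sec

A = Σ Sᵢαᵢ = 2·0.01 + 126·0.03 + 19.7·0.05 + 126·0.17 + 14.9·0.04 + 101.4·0.07 = 33.899 sabins.
Room volume: 378 m³.
T = 0.161 V/A = 0.161·378/33.899 = 1.80 s.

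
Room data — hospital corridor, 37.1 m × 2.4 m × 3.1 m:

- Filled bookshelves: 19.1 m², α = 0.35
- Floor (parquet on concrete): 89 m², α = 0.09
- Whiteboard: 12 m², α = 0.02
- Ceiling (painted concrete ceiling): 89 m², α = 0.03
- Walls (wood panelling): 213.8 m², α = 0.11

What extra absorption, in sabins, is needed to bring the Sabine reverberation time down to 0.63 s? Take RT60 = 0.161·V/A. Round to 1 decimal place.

Summing Sᵢαᵢ: 6.685 + 8.010 + 0.240 + 2.670 + 23.518 → A₁ = 41.123 sabins.
Target A₂ = 0.161·276.024/0.63 = 70.539 sabins (V = 276.024 m³).
Shortfall: 70.539 − 41.123 = 29.4 sabins.

29.4 sabins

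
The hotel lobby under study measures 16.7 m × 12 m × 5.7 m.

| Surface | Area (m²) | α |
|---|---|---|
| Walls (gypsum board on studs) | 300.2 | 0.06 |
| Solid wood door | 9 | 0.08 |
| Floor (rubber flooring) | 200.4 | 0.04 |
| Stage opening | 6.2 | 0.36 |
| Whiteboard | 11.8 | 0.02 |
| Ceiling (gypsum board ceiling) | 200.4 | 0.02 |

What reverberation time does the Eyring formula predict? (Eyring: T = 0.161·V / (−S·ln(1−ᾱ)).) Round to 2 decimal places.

5.41 seconds

S = Σ Sᵢ = 728.0 m².
Absorption A = 300.2·0.06 + 9·0.08 + 200.4·0.04 + 6.2·0.36 + 11.8·0.02 + 200.4·0.02 = 33.224 sabins.
ᾱ = 33.224 / 728.0 = 0.0456.
−S·ln(1−ᾱ) = −728.0 × ln(1 − 0.0456) = 33.978.
V = 16.7 × 12 × 5.7 = 1142.28 m³.
RT60 = 0.161 × 1142.28 / 33.978 = 5.41 s.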